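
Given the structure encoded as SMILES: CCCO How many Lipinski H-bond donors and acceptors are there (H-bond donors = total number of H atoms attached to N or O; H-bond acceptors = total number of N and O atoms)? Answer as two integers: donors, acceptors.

Donors: find every N or O and count the H atoms it carries.
  atom 4 (O): bond orders sum to 1 → 1 H
Lipinski HBD = 1.
Acceptors: N atoms = 0, O atoms = 1 → HBA = 1.

1, 1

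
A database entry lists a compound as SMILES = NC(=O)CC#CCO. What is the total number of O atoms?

Scan the SMILES for O atoms (remember two-letter symbols like Cl and Br are single atoms).
Oxygen count: 2.

2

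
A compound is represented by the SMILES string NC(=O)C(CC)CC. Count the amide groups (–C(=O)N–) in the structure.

The amide motif appears at heavy-atom position 2 in the SMILES.
Amide count: 1.

1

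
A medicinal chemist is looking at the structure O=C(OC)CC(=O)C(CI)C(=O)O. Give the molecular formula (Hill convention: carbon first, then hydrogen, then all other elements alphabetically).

Walk through each heavy atom and fill implicit hydrogens from standard valence (C 4, N 3, O 2, S 2, halogen 1):
  atom 1: O, bond orders sum to 2 (valence 2) → 0 H
  atom 2: C, bond orders sum to 4 (valence 4) → 0 H
  atom 3: O, bond orders sum to 2 (valence 2) → 0 H
  atom 4: C, bond orders sum to 1 (valence 4) → 3 H
  atom 5: C, bond orders sum to 2 (valence 4) → 2 H
  atom 6: C, bond orders sum to 4 (valence 4) → 0 H
  atom 7: O, bond orders sum to 2 (valence 2) → 0 H
  atom 8: C, bond orders sum to 3 (valence 4) → 1 H
  atom 9: C, bond orders sum to 2 (valence 4) → 2 H
  atom 10: I (halogen, monovalent) → 0 H
  atom 11: C, bond orders sum to 4 (valence 4) → 0 H
  atom 12: O, bond orders sum to 2 (valence 2) → 0 H
  atom 13: O, bond orders sum to 1 (valence 2) → 1 H
Totals → C:7, H:9, I:1, O:5.
In Hill order: C7H9IO5.

C7H9IO5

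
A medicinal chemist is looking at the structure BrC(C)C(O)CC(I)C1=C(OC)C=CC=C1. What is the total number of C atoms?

12

Count every carbon token in the SMILES (each C, including those in ring-closure positions and inside branches).
Carbon count: 12.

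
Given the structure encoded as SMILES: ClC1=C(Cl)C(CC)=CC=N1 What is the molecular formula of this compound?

C7H7Cl2N

Walk through each heavy atom and fill implicit hydrogens from standard valence (C 4, N 3, O 2, S 2, halogen 1):
  atom 1: Cl (halogen, monovalent) → 0 H
  atom 2: C, bond orders sum to 4 (valence 4) → 0 H
  atom 3: C, bond orders sum to 4 (valence 4) → 0 H
  atom 4: Cl (halogen, monovalent) → 0 H
  atom 5: C, bond orders sum to 4 (valence 4) → 0 H
  atom 6: C, bond orders sum to 2 (valence 4) → 2 H
  atom 7: C, bond orders sum to 1 (valence 4) → 3 H
  atom 8: C, bond orders sum to 3 (valence 4) → 1 H
  atom 9: C, bond orders sum to 3 (valence 4) → 1 H
  atom 10: N, bond orders sum to 3 (valence 3) → 0 H
Totals → C:7, H:7, Cl:2, N:1.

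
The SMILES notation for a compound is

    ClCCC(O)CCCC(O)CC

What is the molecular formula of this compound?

C9H19ClO2

Walk through each heavy atom and fill implicit hydrogens from standard valence (C 4, N 3, O 2, S 2, halogen 1):
  atom 1: Cl (halogen, monovalent) → 0 H
  atom 2: C, bond orders sum to 2 (valence 4) → 2 H
  atom 3: C, bond orders sum to 2 (valence 4) → 2 H
  atom 4: C, bond orders sum to 3 (valence 4) → 1 H
  atom 5: O, bond orders sum to 1 (valence 2) → 1 H
  atom 6: C, bond orders sum to 2 (valence 4) → 2 H
  atom 7: C, bond orders sum to 2 (valence 4) → 2 H
  atom 8: C, bond orders sum to 2 (valence 4) → 2 H
  atom 9: C, bond orders sum to 3 (valence 4) → 1 H
  atom 10: O, bond orders sum to 1 (valence 2) → 1 H
  atom 11: C, bond orders sum to 2 (valence 4) → 2 H
  atom 12: C, bond orders sum to 1 (valence 4) → 3 H
Totals → C:9, H:19, Cl:1, O:2.
In Hill order: C9H19ClO2.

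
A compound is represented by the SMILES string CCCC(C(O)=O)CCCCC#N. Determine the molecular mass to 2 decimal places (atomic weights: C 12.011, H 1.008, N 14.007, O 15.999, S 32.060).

First, the molecular formula is C10H17NO2 (counting implicit H from valence).
  C: 10 × 12.011 = 120.110
  H: 17 × 1.008 = 17.136
  N: 1 × 14.007 = 14.007
  O: 2 × 15.999 = 31.998
Sum: 10×12.011 + 17×1.008 + 1×14.007 + 2×15.999 = 183.251 → 183.25 g/mol.

183.25 g/mol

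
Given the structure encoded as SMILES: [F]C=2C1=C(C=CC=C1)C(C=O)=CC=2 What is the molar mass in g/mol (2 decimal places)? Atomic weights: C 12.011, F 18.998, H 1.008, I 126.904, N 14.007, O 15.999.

First, the molecular formula is C11H7FO (counting implicit H from valence).
  C: 11 × 12.011 = 132.121
  F: 1 × 18.998 = 18.998
  H: 7 × 1.008 = 7.056
  O: 1 × 15.999 = 15.999
Sum: 11×12.011 + 1×18.998 + 7×1.008 + 1×15.999 = 174.174 → 174.17 g/mol.

174.17 g/mol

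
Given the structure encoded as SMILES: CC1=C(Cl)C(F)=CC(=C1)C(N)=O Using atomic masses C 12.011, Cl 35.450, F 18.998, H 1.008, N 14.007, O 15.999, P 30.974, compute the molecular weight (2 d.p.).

First, the molecular formula is C8H7ClFNO (counting implicit H from valence).
  C: 8 × 12.011 = 96.088
  Cl: 1 × 35.450 = 35.450
  F: 1 × 18.998 = 18.998
  H: 7 × 1.008 = 7.056
  N: 1 × 14.007 = 14.007
  O: 1 × 15.999 = 15.999
Sum: 8×12.011 + 1×35.450 + 1×18.998 + 7×1.008 + 1×14.007 + 1×15.999 = 187.598 → 187.60 g/mol.

187.60 g/mol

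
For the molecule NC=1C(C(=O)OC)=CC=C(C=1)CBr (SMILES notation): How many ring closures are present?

In SMILES, each pair of matching ring-closure digits denotes one ring-closing bond; the number of such bonds equals the number of independent rings.
Ring-closure bonds here: 1.

1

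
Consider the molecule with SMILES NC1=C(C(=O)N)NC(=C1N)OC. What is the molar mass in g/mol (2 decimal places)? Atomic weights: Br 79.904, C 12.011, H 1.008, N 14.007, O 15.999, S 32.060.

First, the molecular formula is C6H10N4O2 (counting implicit H from valence).
  C: 6 × 12.011 = 72.066
  H: 10 × 1.008 = 10.080
  N: 4 × 14.007 = 56.028
  O: 2 × 15.999 = 31.998
Sum: 6×12.011 + 10×1.008 + 4×14.007 + 2×15.999 = 170.172 → 170.17 g/mol.

170.17 g/mol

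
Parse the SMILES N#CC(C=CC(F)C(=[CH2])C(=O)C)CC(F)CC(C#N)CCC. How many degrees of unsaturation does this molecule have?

Degree of unsaturation = (number of rings) + (number of π bonds).
Ring closures in the SMILES: 0.
π bonds: 3 double bonds (each 1 DoU), 2 triple bonds (each 2 DoU) → 7 DoU from unsaturation.
Total DoU = 0 + 7 = 7.

7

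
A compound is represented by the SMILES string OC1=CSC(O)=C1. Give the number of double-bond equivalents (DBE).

3

Degree of unsaturation = (number of rings) + (number of π bonds).
Ring closures in the SMILES: 1.
π bonds: 2 double bonds (each 1 DoU) → 2 DoU from unsaturation.
Total DoU = 1 + 2 = 3.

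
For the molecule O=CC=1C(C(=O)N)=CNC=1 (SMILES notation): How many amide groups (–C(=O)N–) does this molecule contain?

1

The amide motif appears at heavy-atom position 5 in the SMILES.
Other groups present: 1 aldehyde.
Amide count: 1.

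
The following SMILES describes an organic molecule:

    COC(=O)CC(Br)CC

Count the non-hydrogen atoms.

Every atom symbol written in the SMILES (organic subset) is one heavy atom; implicit H are not written.
Heavy atoms by element → Br:1, C:6, O:2.
Total: 9.

9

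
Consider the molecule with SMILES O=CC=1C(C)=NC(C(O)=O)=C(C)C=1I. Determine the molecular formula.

C9H8INO3

Walk through each heavy atom and fill implicit hydrogens from standard valence (C 4, N 3, O 2, S 2, halogen 1):
  atom 1: O, bond orders sum to 2 (valence 2) → 0 H
  atom 2: C, bond orders sum to 3 (valence 4) → 1 H
  atom 3: C, bond orders sum to 4 (valence 4) → 0 H
  atom 4: C, bond orders sum to 4 (valence 4) → 0 H
  atom 5: C, bond orders sum to 1 (valence 4) → 3 H
  atom 6: N, bond orders sum to 3 (valence 3) → 0 H
  atom 7: C, bond orders sum to 4 (valence 4) → 0 H
  atom 8: C, bond orders sum to 4 (valence 4) → 0 H
  atom 9: O, bond orders sum to 1 (valence 2) → 1 H
  atom 10: O, bond orders sum to 2 (valence 2) → 0 H
  atom 11: C, bond orders sum to 4 (valence 4) → 0 H
  atom 12: C, bond orders sum to 1 (valence 4) → 3 H
  atom 13: C, bond orders sum to 4 (valence 4) → 0 H
  atom 14: I (halogen, monovalent) → 0 H
Totals → C:9, H:8, I:1, N:1, O:3.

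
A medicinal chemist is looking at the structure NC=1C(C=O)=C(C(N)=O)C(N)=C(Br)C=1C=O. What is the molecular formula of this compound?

C9H8BrN3O3

Walk through each heavy atom and fill implicit hydrogens from standard valence (C 4, N 3, O 2, S 2, halogen 1):
  atom 1: N, bond orders sum to 1 (valence 3) → 2 H
  atom 2: C, bond orders sum to 4 (valence 4) → 0 H
  atom 3: C, bond orders sum to 4 (valence 4) → 0 H
  atom 4: C, bond orders sum to 3 (valence 4) → 1 H
  atom 5: O, bond orders sum to 2 (valence 2) → 0 H
  atom 6: C, bond orders sum to 4 (valence 4) → 0 H
  atom 7: C, bond orders sum to 4 (valence 4) → 0 H
  atom 8: N, bond orders sum to 1 (valence 3) → 2 H
  atom 9: O, bond orders sum to 2 (valence 2) → 0 H
  atom 10: C, bond orders sum to 4 (valence 4) → 0 H
  atom 11: N, bond orders sum to 1 (valence 3) → 2 H
  atom 12: C, bond orders sum to 4 (valence 4) → 0 H
  atom 13: Br (halogen, monovalent) → 0 H
  atom 14: C, bond orders sum to 4 (valence 4) → 0 H
  atom 15: C, bond orders sum to 3 (valence 4) → 1 H
  atom 16: O, bond orders sum to 2 (valence 2) → 0 H
Totals → C:9, H:8, Br:1, N:3, O:3.
In Hill order: C9H8BrN3O3.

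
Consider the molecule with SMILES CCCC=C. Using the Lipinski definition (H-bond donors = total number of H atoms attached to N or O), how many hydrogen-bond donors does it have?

Donors: find every N or O and count the H atoms it carries.
  (no N or O atoms present)
Lipinski HBD = 0.

0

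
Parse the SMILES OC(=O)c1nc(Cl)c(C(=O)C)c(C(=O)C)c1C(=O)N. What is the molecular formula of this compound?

Walk through each heavy atom and fill implicit hydrogens from standard valence (C 4, N 3, O 2, S 2, halogen 1); for lowercase aromatic atoms, an aromatic c carries 1 H when it has two neighbours and 0 H with three, and aromatic n carries 0 H:
  atom 1: O, bond orders sum to 1 (valence 2) → 1 H
  atom 2: C, bond orders sum to 4 (valence 4) → 0 H
  atom 3: O, bond orders sum to 2 (valence 2) → 0 H
  atom 4: aromatic c, 3 neighbours → 0 H
  atom 5: aromatic n, 2 neighbours → 0 H
  atom 6: aromatic c, 3 neighbours → 0 H
  atom 7: Cl (halogen, monovalent) → 0 H
  atom 8: aromatic c, 3 neighbours → 0 H
  atom 9: C, bond orders sum to 4 (valence 4) → 0 H
  atom 10: O, bond orders sum to 2 (valence 2) → 0 H
  atom 11: C, bond orders sum to 1 (valence 4) → 3 H
  atom 12: aromatic c, 3 neighbours → 0 H
  atom 13: C, bond orders sum to 4 (valence 4) → 0 H
  atom 14: O, bond orders sum to 2 (valence 2) → 0 H
  atom 15: C, bond orders sum to 1 (valence 4) → 3 H
  atom 16: aromatic c, 3 neighbours → 0 H
  atom 17: C, bond orders sum to 4 (valence 4) → 0 H
  atom 18: O, bond orders sum to 2 (valence 2) → 0 H
  atom 19: N, bond orders sum to 1 (valence 3) → 2 H
Totals → C:11, H:9, Cl:1, N:2, O:5.
In Hill order: C11H9ClN2O5.

C11H9ClN2O5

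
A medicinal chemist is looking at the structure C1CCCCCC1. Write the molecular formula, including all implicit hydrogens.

C7H14

Walk through each heavy atom and fill implicit hydrogens from standard valence (C 4, N 3, O 2, S 2, halogen 1):
  atom 1: C, bond orders sum to 2 (valence 4) → 2 H
  atom 2: C, bond orders sum to 2 (valence 4) → 2 H
  atom 3: C, bond orders sum to 2 (valence 4) → 2 H
  atom 4: C, bond orders sum to 2 (valence 4) → 2 H
  atom 5: C, bond orders sum to 2 (valence 4) → 2 H
  atom 6: C, bond orders sum to 2 (valence 4) → 2 H
  atom 7: C, bond orders sum to 2 (valence 4) → 2 H
Totals → C:7, H:14.
In Hill order: C7H14.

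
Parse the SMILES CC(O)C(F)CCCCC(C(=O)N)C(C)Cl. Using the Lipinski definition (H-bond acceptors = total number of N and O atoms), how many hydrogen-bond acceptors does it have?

N atoms: 1; O atoms: 2.
Lipinski HBA = 1 + 2 = 3.

3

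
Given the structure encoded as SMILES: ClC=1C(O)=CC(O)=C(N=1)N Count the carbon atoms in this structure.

5

Count every carbon token in the SMILES (each C, including those in ring-closure positions and inside branches).
Carbon count: 5.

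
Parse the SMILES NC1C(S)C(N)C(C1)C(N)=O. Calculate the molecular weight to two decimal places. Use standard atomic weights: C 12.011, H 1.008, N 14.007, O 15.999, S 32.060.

First, the molecular formula is C6H13N3OS (counting implicit H from valence).
  C: 6 × 12.011 = 72.066
  H: 13 × 1.008 = 13.104
  N: 3 × 14.007 = 42.021
  O: 1 × 15.999 = 15.999
  S: 1 × 32.060 = 32.060
Sum: 6×12.011 + 13×1.008 + 3×14.007 + 1×15.999 + 1×32.060 = 175.250 → 175.25 g/mol.

175.25 g/mol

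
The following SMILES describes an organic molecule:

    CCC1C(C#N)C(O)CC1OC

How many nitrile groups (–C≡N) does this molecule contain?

1

The nitrile motif appears at heavy-atom position 5 in the SMILES.
Other groups present: 1 ether, 1 hydroxyl.
Nitrile count: 1.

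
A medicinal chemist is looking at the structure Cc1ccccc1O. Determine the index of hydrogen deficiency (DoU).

Molecular formula: C7H8O.
DoU = (2C + 2 + N − H − X) / 2, where X is the halogen count and O/S are ignored.
    = (2·7 + 2 + 0 − 8 − 0) / 2 = 8 / 2 = 4.

4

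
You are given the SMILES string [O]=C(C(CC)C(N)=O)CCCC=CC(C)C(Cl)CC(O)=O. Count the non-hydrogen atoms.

21

Every atom symbol written in the SMILES (organic subset) is one heavy atom; implicit H are not written.
Heavy atoms by element → C:15, Cl:1, N:1, O:4.
Total: 21.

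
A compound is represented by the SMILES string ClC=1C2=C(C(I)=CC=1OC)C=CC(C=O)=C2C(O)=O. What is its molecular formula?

C13H8ClIO4

Walk through each heavy atom and fill implicit hydrogens from standard valence (C 4, N 3, O 2, S 2, halogen 1):
  atom 1: Cl (halogen, monovalent) → 0 H
  atom 2: C, bond orders sum to 4 (valence 4) → 0 H
  atom 3: C, bond orders sum to 4 (valence 4) → 0 H
  atom 4: C, bond orders sum to 4 (valence 4) → 0 H
  atom 5: C, bond orders sum to 4 (valence 4) → 0 H
  atom 6: I (halogen, monovalent) → 0 H
  atom 7: C, bond orders sum to 3 (valence 4) → 1 H
  atom 8: C, bond orders sum to 4 (valence 4) → 0 H
  atom 9: O, bond orders sum to 2 (valence 2) → 0 H
  atom 10: C, bond orders sum to 1 (valence 4) → 3 H
  atom 11: C, bond orders sum to 3 (valence 4) → 1 H
  atom 12: C, bond orders sum to 3 (valence 4) → 1 H
  atom 13: C, bond orders sum to 4 (valence 4) → 0 H
  atom 14: C, bond orders sum to 3 (valence 4) → 1 H
  atom 15: O, bond orders sum to 2 (valence 2) → 0 H
  atom 16: C, bond orders sum to 4 (valence 4) → 0 H
  atom 17: C, bond orders sum to 4 (valence 4) → 0 H
  atom 18: O, bond orders sum to 1 (valence 2) → 1 H
  atom 19: O, bond orders sum to 2 (valence 2) → 0 H
Totals → C:13, H:8, Cl:1, I:1, O:4.
In Hill order: C13H8ClIO4.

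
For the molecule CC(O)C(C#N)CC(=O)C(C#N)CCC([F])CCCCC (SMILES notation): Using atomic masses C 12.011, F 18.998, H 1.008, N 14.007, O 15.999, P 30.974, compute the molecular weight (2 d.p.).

First, the molecular formula is C16H25FN2O2 (counting implicit H from valence).
  C: 16 × 12.011 = 192.176
  F: 1 × 18.998 = 18.998
  H: 25 × 1.008 = 25.200
  N: 2 × 14.007 = 28.014
  O: 2 × 15.999 = 31.998
Sum: 16×12.011 + 1×18.998 + 25×1.008 + 2×14.007 + 2×15.999 = 296.386 → 296.39 g/mol.

296.39 g/mol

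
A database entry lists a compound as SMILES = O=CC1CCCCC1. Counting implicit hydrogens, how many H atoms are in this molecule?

12

Walk through each heavy atom and fill implicit hydrogens from standard valence (C 4, N 3, O 2, S 2, halogen 1):
  atom 1: O, bond orders sum to 2 (valence 2) → 0 H
  atom 2: C, bond orders sum to 3 (valence 4) → 1 H
  atom 3: C, bond orders sum to 3 (valence 4) → 1 H
  atom 4: C, bond orders sum to 2 (valence 4) → 2 H
  atom 5: C, bond orders sum to 2 (valence 4) → 2 H
  atom 6: C, bond orders sum to 2 (valence 4) → 2 H
  atom 7: C, bond orders sum to 2 (valence 4) → 2 H
  atom 8: C, bond orders sum to 2 (valence 4) → 2 H
Total hydrogens: 12.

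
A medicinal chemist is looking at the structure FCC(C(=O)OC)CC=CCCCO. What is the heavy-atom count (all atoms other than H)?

14

Every atom symbol written in the SMILES (organic subset) is one heavy atom; implicit H are not written.
Heavy atoms by element → C:10, F:1, O:3.
Total: 14.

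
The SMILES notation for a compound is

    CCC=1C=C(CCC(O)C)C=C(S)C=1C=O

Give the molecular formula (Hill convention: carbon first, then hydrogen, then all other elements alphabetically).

Walk through each heavy atom and fill implicit hydrogens from standard valence (C 4, N 3, O 2, S 2, halogen 1):
  atom 1: C, bond orders sum to 1 (valence 4) → 3 H
  atom 2: C, bond orders sum to 2 (valence 4) → 2 H
  atom 3: C, bond orders sum to 4 (valence 4) → 0 H
  atom 4: C, bond orders sum to 3 (valence 4) → 1 H
  atom 5: C, bond orders sum to 4 (valence 4) → 0 H
  atom 6: C, bond orders sum to 2 (valence 4) → 2 H
  atom 7: C, bond orders sum to 2 (valence 4) → 2 H
  atom 8: C, bond orders sum to 3 (valence 4) → 1 H
  atom 9: O, bond orders sum to 1 (valence 2) → 1 H
  atom 10: C, bond orders sum to 1 (valence 4) → 3 H
  atom 11: C, bond orders sum to 3 (valence 4) → 1 H
  atom 12: C, bond orders sum to 4 (valence 4) → 0 H
  atom 13: S, bond orders sum to 1 (valence 2) → 1 H
  atom 14: C, bond orders sum to 4 (valence 4) → 0 H
  atom 15: C, bond orders sum to 3 (valence 4) → 1 H
  atom 16: O, bond orders sum to 2 (valence 2) → 0 H
Totals → C:13, H:18, O:2, S:1.
In Hill order: C13H18O2S.

C13H18O2S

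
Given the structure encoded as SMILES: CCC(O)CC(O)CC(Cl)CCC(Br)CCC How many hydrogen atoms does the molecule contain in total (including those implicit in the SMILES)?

26

Walk through each heavy atom and fill implicit hydrogens from standard valence (C 4, N 3, O 2, S 2, halogen 1):
  atom 1: C, bond orders sum to 1 (valence 4) → 3 H
  atom 2: C, bond orders sum to 2 (valence 4) → 2 H
  atom 3: C, bond orders sum to 3 (valence 4) → 1 H
  atom 4: O, bond orders sum to 1 (valence 2) → 1 H
  atom 5: C, bond orders sum to 2 (valence 4) → 2 H
  atom 6: C, bond orders sum to 3 (valence 4) → 1 H
  atom 7: O, bond orders sum to 1 (valence 2) → 1 H
  atom 8: C, bond orders sum to 2 (valence 4) → 2 H
  atom 9: C, bond orders sum to 3 (valence 4) → 1 H
  atom 10: Cl (halogen, monovalent) → 0 H
  atom 11: C, bond orders sum to 2 (valence 4) → 2 H
  atom 12: C, bond orders sum to 2 (valence 4) → 2 H
  atom 13: C, bond orders sum to 3 (valence 4) → 1 H
  atom 14: Br (halogen, monovalent) → 0 H
  atom 15: C, bond orders sum to 2 (valence 4) → 2 H
  atom 16: C, bond orders sum to 2 (valence 4) → 2 H
  atom 17: C, bond orders sum to 1 (valence 4) → 3 H
Total hydrogens: 26.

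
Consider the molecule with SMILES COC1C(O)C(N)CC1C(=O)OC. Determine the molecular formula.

Walk through each heavy atom and fill implicit hydrogens from standard valence (C 4, N 3, O 2, S 2, halogen 1):
  atom 1: C, bond orders sum to 1 (valence 4) → 3 H
  atom 2: O, bond orders sum to 2 (valence 2) → 0 H
  atom 3: C, bond orders sum to 3 (valence 4) → 1 H
  atom 4: C, bond orders sum to 3 (valence 4) → 1 H
  atom 5: O, bond orders sum to 1 (valence 2) → 1 H
  atom 6: C, bond orders sum to 3 (valence 4) → 1 H
  atom 7: N, bond orders sum to 1 (valence 3) → 2 H
  atom 8: C, bond orders sum to 2 (valence 4) → 2 H
  atom 9: C, bond orders sum to 3 (valence 4) → 1 H
  atom 10: C, bond orders sum to 4 (valence 4) → 0 H
  atom 11: O, bond orders sum to 2 (valence 2) → 0 H
  atom 12: O, bond orders sum to 2 (valence 2) → 0 H
  atom 13: C, bond orders sum to 1 (valence 4) → 3 H
Totals → C:8, H:15, N:1, O:4.
In Hill order: C8H15NO4.

C8H15NO4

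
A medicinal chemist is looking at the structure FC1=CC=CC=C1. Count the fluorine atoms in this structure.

Scan the SMILES for F atoms (remember two-letter symbols like Cl and Br are single atoms).
Fluorine count: 1.

1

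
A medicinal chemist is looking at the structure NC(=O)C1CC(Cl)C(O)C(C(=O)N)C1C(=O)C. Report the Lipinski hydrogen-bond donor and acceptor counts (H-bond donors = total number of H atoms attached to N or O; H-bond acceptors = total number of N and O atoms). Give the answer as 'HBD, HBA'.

5, 6

Donors: find every N or O and count the H atoms it carries.
  atom 1 (N): bond orders sum to 1 → 2 H
  atom 3 (O): bond orders sum to 2 → 0 H
  atom 9 (O): bond orders sum to 1 → 1 H
  atom 12 (O): bond orders sum to 2 → 0 H
  atom 13 (N): bond orders sum to 1 → 2 H
  atom 16 (O): bond orders sum to 2 → 0 H
Lipinski HBD = 5.
Acceptors: N atoms = 2, O atoms = 4 → HBA = 6.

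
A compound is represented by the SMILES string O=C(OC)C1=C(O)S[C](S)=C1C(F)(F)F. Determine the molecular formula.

C7H5F3O3S2

Walk through each heavy atom and fill implicit hydrogens from standard valence (C 4, N 3, O 2, S 2, halogen 1):
  atom 1: O, bond orders sum to 2 (valence 2) → 0 H
  atom 2: C, bond orders sum to 4 (valence 4) → 0 H
  atom 3: O, bond orders sum to 2 (valence 2) → 0 H
  atom 4: C, bond orders sum to 1 (valence 4) → 3 H
  atom 5: C, bond orders sum to 4 (valence 4) → 0 H
  atom 6: C, bond orders sum to 4 (valence 4) → 0 H
  atom 7: O, bond orders sum to 1 (valence 2) → 1 H
  atom 8: S, bond orders sum to 2 (valence 2) → 0 H
  atom 9: C with explicit H count 0
  atom 10: S, bond orders sum to 1 (valence 2) → 1 H
  atom 11: C, bond orders sum to 4 (valence 4) → 0 H
  atom 12: C, bond orders sum to 4 (valence 4) → 0 H
  atom 13: F (halogen, monovalent) → 0 H
  atom 14: F (halogen, monovalent) → 0 H
  atom 15: F (halogen, monovalent) → 0 H
Totals → C:7, H:5, F:3, O:3, S:2.
In Hill order: C7H5F3O3S2.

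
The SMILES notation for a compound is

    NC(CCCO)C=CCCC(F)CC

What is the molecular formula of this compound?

Walk through each heavy atom and fill implicit hydrogens from standard valence (C 4, N 3, O 2, S 2, halogen 1):
  atom 1: N, bond orders sum to 1 (valence 3) → 2 H
  atom 2: C, bond orders sum to 3 (valence 4) → 1 H
  atom 3: C, bond orders sum to 2 (valence 4) → 2 H
  atom 4: C, bond orders sum to 2 (valence 4) → 2 H
  atom 5: C, bond orders sum to 2 (valence 4) → 2 H
  atom 6: O, bond orders sum to 1 (valence 2) → 1 H
  atom 7: C, bond orders sum to 3 (valence 4) → 1 H
  atom 8: C, bond orders sum to 3 (valence 4) → 1 H
  atom 9: C, bond orders sum to 2 (valence 4) → 2 H
  atom 10: C, bond orders sum to 2 (valence 4) → 2 H
  atom 11: C, bond orders sum to 3 (valence 4) → 1 H
  atom 12: F (halogen, monovalent) → 0 H
  atom 13: C, bond orders sum to 2 (valence 4) → 2 H
  atom 14: C, bond orders sum to 1 (valence 4) → 3 H
Totals → C:11, H:22, F:1, N:1, O:1.

C11H22FNO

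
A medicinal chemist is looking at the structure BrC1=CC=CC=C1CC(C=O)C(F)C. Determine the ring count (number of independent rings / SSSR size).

In SMILES, each pair of matching ring-closure digits denotes one ring-closing bond; the number of such bonds equals the number of independent rings.
Ring-closure bonds here: 1.

1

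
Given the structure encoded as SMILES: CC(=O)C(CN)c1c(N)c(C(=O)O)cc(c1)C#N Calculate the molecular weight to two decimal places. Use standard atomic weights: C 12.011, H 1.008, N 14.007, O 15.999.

247.25 g/mol

First, the molecular formula is C12H13N3O3 (counting implicit H from valence).
  C: 12 × 12.011 = 144.132
  H: 13 × 1.008 = 13.104
  N: 3 × 14.007 = 42.021
  O: 3 × 15.999 = 47.997
Sum: 12×12.011 + 13×1.008 + 3×14.007 + 3×15.999 = 247.254 → 247.25 g/mol.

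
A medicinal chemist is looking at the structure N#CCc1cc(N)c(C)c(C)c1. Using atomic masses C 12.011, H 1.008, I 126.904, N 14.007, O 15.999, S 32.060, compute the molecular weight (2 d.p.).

First, the molecular formula is C10H12N2 (counting implicit H from valence).
  C: 10 × 12.011 = 120.110
  H: 12 × 1.008 = 12.096
  N: 2 × 14.007 = 28.014
Sum: 10×12.011 + 12×1.008 + 2×14.007 = 160.220 → 160.22 g/mol.

160.22 g/mol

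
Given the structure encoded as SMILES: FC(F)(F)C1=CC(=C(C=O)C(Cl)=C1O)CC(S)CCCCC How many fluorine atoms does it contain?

3

Scan the SMILES for F atoms (remember two-letter symbols like Cl and Br are single atoms).
Fluorine count: 3.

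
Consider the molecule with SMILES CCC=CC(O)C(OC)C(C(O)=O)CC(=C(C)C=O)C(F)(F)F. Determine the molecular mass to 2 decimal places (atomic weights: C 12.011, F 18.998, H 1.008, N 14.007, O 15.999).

First, the molecular formula is C15H21F3O5 (counting implicit H from valence).
  C: 15 × 12.011 = 180.165
  F: 3 × 18.998 = 56.994
  H: 21 × 1.008 = 21.168
  O: 5 × 15.999 = 79.995
Sum: 15×12.011 + 3×18.998 + 21×1.008 + 5×15.999 = 338.322 → 338.32 g/mol.

338.32 g/mol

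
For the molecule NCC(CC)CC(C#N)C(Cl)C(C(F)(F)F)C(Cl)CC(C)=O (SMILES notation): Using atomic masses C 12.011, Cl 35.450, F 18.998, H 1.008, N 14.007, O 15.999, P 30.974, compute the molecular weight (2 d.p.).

361.23 g/mol

First, the molecular formula is C14H21Cl2F3N2O (counting implicit H from valence).
  C: 14 × 12.011 = 168.154
  Cl: 2 × 35.450 = 70.900
  F: 3 × 18.998 = 56.994
  H: 21 × 1.008 = 21.168
  N: 2 × 14.007 = 28.014
  O: 1 × 15.999 = 15.999
Sum: 14×12.011 + 2×35.450 + 3×18.998 + 21×1.008 + 2×14.007 + 1×15.999 = 361.229 → 361.23 g/mol.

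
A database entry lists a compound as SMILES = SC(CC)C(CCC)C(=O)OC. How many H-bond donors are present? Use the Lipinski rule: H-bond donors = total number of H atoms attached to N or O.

Donors: find every N or O and count the H atoms it carries.
  atom 10 (O): bond orders sum to 2 → 0 H
  atom 11 (O): bond orders sum to 2 → 0 H
Lipinski HBD = 0.

0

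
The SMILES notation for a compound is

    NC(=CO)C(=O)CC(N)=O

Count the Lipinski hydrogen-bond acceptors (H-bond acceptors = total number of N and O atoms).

N atoms: 2; O atoms: 3.
Lipinski HBA = 2 + 3 = 5.

5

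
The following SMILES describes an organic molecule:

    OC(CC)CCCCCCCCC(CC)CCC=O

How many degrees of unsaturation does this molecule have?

1

Degree of unsaturation = (number of rings) + (number of π bonds).
Ring closures in the SMILES: 0.
π bonds: 1 double bond (each 1 DoU) → 1 DoU from unsaturation.
Total DoU = 0 + 1 = 1.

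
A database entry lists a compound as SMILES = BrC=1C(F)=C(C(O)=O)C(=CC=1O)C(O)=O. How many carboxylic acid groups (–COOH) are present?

2

The carboxylic acid motif appears at heavy-atom positions 6, 13 in the SMILES.
Other groups present: 1 hydroxyl.
Carboxylic acid count: 2.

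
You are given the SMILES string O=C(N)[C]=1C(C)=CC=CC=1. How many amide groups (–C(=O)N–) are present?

1

The amide motif appears at heavy-atom position 2 in the SMILES.
Amide count: 1.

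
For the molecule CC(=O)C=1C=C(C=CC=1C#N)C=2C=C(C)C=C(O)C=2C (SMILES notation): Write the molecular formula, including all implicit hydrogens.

Walk through each heavy atom and fill implicit hydrogens from standard valence (C 4, N 3, O 2, S 2, halogen 1):
  atom 1: C, bond orders sum to 1 (valence 4) → 3 H
  atom 2: C, bond orders sum to 4 (valence 4) → 0 H
  atom 3: O, bond orders sum to 2 (valence 2) → 0 H
  atom 4: C, bond orders sum to 4 (valence 4) → 0 H
  atom 5: C, bond orders sum to 3 (valence 4) → 1 H
  atom 6: C, bond orders sum to 4 (valence 4) → 0 H
  atom 7: C, bond orders sum to 3 (valence 4) → 1 H
  atom 8: C, bond orders sum to 3 (valence 4) → 1 H
  atom 9: C, bond orders sum to 4 (valence 4) → 0 H
  atom 10: C, bond orders sum to 4 (valence 4) → 0 H
  atom 11: N, bond orders sum to 3 (valence 3) → 0 H
  atom 12: C, bond orders sum to 4 (valence 4) → 0 H
  atom 13: C, bond orders sum to 3 (valence 4) → 1 H
  atom 14: C, bond orders sum to 4 (valence 4) → 0 H
  atom 15: C, bond orders sum to 1 (valence 4) → 3 H
  atom 16: C, bond orders sum to 3 (valence 4) → 1 H
  atom 17: C, bond orders sum to 4 (valence 4) → 0 H
  atom 18: O, bond orders sum to 1 (valence 2) → 1 H
  atom 19: C, bond orders sum to 4 (valence 4) → 0 H
  atom 20: C, bond orders sum to 1 (valence 4) → 3 H
Totals → C:17, H:15, N:1, O:2.
In Hill order: C17H15NO2.

C17H15NO2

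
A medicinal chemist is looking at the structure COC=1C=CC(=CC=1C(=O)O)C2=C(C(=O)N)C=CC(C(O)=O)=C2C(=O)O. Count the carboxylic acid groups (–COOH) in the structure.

The carboxylic acid motif appears at heavy-atom positions 9, 20, 24 in the SMILES.
Other groups present: 1 amide, 1 ether.
Carboxylic acid count: 3.

3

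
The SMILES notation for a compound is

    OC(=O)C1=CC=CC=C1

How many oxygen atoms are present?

2

Scan the SMILES for O atoms (remember two-letter symbols like Cl and Br are single atoms).
Oxygen count: 2.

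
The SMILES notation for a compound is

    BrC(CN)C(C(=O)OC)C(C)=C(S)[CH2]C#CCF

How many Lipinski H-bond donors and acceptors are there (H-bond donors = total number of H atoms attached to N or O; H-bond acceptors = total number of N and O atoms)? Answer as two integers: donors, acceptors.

Donors: find every N or O and count the H atoms it carries.
  atom 4 (N): bond orders sum to 1 → 2 H
  atom 7 (O): bond orders sum to 2 → 0 H
  atom 8 (O): bond orders sum to 2 → 0 H
Lipinski HBD = 2.
Acceptors: N atoms = 1, O atoms = 2 → HBA = 3.

2, 3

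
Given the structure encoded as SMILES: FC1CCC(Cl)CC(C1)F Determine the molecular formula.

C7H11ClF2

Walk through each heavy atom and fill implicit hydrogens from standard valence (C 4, N 3, O 2, S 2, halogen 1):
  atom 1: F (halogen, monovalent) → 0 H
  atom 2: C, bond orders sum to 3 (valence 4) → 1 H
  atom 3: C, bond orders sum to 2 (valence 4) → 2 H
  atom 4: C, bond orders sum to 2 (valence 4) → 2 H
  atom 5: C, bond orders sum to 3 (valence 4) → 1 H
  atom 6: Cl (halogen, monovalent) → 0 H
  atom 7: C, bond orders sum to 2 (valence 4) → 2 H
  atom 8: C, bond orders sum to 3 (valence 4) → 1 H
  atom 9: C, bond orders sum to 2 (valence 4) → 2 H
  atom 10: F (halogen, monovalent) → 0 H
Totals → C:7, H:11, Cl:1, F:2.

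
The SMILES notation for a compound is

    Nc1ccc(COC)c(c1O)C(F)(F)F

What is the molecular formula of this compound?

Walk through each heavy atom and fill implicit hydrogens from standard valence (C 4, N 3, O 2, S 2, halogen 1); for lowercase aromatic atoms, an aromatic c carries 1 H when it has two neighbours and 0 H with three, and aromatic n carries 0 H:
  atom 1: N, bond orders sum to 1 (valence 3) → 2 H
  atom 2: aromatic c, 3 neighbours → 0 H
  atom 3: aromatic c, 2 neighbours → 1 H
  atom 4: aromatic c, 2 neighbours → 1 H
  atom 5: aromatic c, 3 neighbours → 0 H
  atom 6: C, bond orders sum to 2 (valence 4) → 2 H
  atom 7: O, bond orders sum to 2 (valence 2) → 0 H
  atom 8: C, bond orders sum to 1 (valence 4) → 3 H
  atom 9: aromatic c, 3 neighbours → 0 H
  atom 10: aromatic c, 3 neighbours → 0 H
  atom 11: O, bond orders sum to 1 (valence 2) → 1 H
  atom 12: C, bond orders sum to 4 (valence 4) → 0 H
  atom 13: F (halogen, monovalent) → 0 H
  atom 14: F (halogen, monovalent) → 0 H
  atom 15: F (halogen, monovalent) → 0 H
Totals → C:9, H:10, F:3, N:1, O:2.

C9H10F3NO2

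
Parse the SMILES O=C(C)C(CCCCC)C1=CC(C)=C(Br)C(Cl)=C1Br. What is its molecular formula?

C15H19Br2ClO

Walk through each heavy atom and fill implicit hydrogens from standard valence (C 4, N 3, O 2, S 2, halogen 1):
  atom 1: O, bond orders sum to 2 (valence 2) → 0 H
  atom 2: C, bond orders sum to 4 (valence 4) → 0 H
  atom 3: C, bond orders sum to 1 (valence 4) → 3 H
  atom 4: C, bond orders sum to 3 (valence 4) → 1 H
  atom 5: C, bond orders sum to 2 (valence 4) → 2 H
  atom 6: C, bond orders sum to 2 (valence 4) → 2 H
  atom 7: C, bond orders sum to 2 (valence 4) → 2 H
  atom 8: C, bond orders sum to 2 (valence 4) → 2 H
  atom 9: C, bond orders sum to 1 (valence 4) → 3 H
  atom 10: C, bond orders sum to 4 (valence 4) → 0 H
  atom 11: C, bond orders sum to 3 (valence 4) → 1 H
  atom 12: C, bond orders sum to 4 (valence 4) → 0 H
  atom 13: C, bond orders sum to 1 (valence 4) → 3 H
  atom 14: C, bond orders sum to 4 (valence 4) → 0 H
  atom 15: Br (halogen, monovalent) → 0 H
  atom 16: C, bond orders sum to 4 (valence 4) → 0 H
  atom 17: Cl (halogen, monovalent) → 0 H
  atom 18: C, bond orders sum to 4 (valence 4) → 0 H
  atom 19: Br (halogen, monovalent) → 0 H
Totals → C:15, H:19, Br:2, Cl:1, O:1.
In Hill order: C15H19Br2ClO.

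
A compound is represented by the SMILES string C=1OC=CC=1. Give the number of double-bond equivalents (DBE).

3

Degree of unsaturation = (number of rings) + (number of π bonds).
Ring closures in the SMILES: 1.
π bonds: 2 double bonds (each 1 DoU) → 2 DoU from unsaturation.
Total DoU = 1 + 2 = 3.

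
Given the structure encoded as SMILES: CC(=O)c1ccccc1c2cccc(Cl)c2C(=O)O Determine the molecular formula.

Walk through each heavy atom and fill implicit hydrogens from standard valence (C 4, N 3, O 2, S 2, halogen 1); for lowercase aromatic atoms, an aromatic c carries 1 H when it has two neighbours and 0 H with three, and aromatic n carries 0 H:
  atom 1: C, bond orders sum to 1 (valence 4) → 3 H
  atom 2: C, bond orders sum to 4 (valence 4) → 0 H
  atom 3: O, bond orders sum to 2 (valence 2) → 0 H
  atom 4: aromatic c, 3 neighbours → 0 H
  atom 5: aromatic c, 2 neighbours → 1 H
  atom 6: aromatic c, 2 neighbours → 1 H
  atom 7: aromatic c, 2 neighbours → 1 H
  atom 8: aromatic c, 2 neighbours → 1 H
  atom 9: aromatic c, 3 neighbours → 0 H
  atom 10: aromatic c, 3 neighbours → 0 H
  atom 11: aromatic c, 2 neighbours → 1 H
  atom 12: aromatic c, 2 neighbours → 1 H
  atom 13: aromatic c, 2 neighbours → 1 H
  atom 14: aromatic c, 3 neighbours → 0 H
  atom 15: Cl (halogen, monovalent) → 0 H
  atom 16: aromatic c, 3 neighbours → 0 H
  atom 17: C, bond orders sum to 4 (valence 4) → 0 H
  atom 18: O, bond orders sum to 2 (valence 2) → 0 H
  atom 19: O, bond orders sum to 1 (valence 2) → 1 H
Totals → C:15, H:11, Cl:1, O:3.
In Hill order: C15H11ClO3.

C15H11ClO3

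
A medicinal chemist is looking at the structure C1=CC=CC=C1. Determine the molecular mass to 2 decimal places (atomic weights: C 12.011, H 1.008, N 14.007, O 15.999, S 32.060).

First, the molecular formula is C6H6 (counting implicit H from valence).
  C: 6 × 12.011 = 72.066
  H: 6 × 1.008 = 6.048
Sum: 6×12.011 + 6×1.008 = 78.114 → 78.11 g/mol.

78.11 g/mol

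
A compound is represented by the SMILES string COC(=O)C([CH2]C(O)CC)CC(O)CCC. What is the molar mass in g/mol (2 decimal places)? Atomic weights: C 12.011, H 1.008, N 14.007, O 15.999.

232.32 g/mol

First, the molecular formula is C12H24O4 (counting implicit H from valence).
  C: 12 × 12.011 = 144.132
  H: 24 × 1.008 = 24.192
  O: 4 × 15.999 = 63.996
Sum: 12×12.011 + 24×1.008 + 4×15.999 = 232.320 → 232.32 g/mol.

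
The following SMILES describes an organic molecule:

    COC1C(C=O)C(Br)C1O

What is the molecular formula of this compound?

C6H9BrO3

Walk through each heavy atom and fill implicit hydrogens from standard valence (C 4, N 3, O 2, S 2, halogen 1):
  atom 1: C, bond orders sum to 1 (valence 4) → 3 H
  atom 2: O, bond orders sum to 2 (valence 2) → 0 H
  atom 3: C, bond orders sum to 3 (valence 4) → 1 H
  atom 4: C, bond orders sum to 3 (valence 4) → 1 H
  atom 5: C, bond orders sum to 3 (valence 4) → 1 H
  atom 6: O, bond orders sum to 2 (valence 2) → 0 H
  atom 7: C, bond orders sum to 3 (valence 4) → 1 H
  atom 8: Br (halogen, monovalent) → 0 H
  atom 9: C, bond orders sum to 3 (valence 4) → 1 H
  atom 10: O, bond orders sum to 1 (valence 2) → 1 H
Totals → C:6, H:9, Br:1, O:3.
In Hill order: C6H9BrO3.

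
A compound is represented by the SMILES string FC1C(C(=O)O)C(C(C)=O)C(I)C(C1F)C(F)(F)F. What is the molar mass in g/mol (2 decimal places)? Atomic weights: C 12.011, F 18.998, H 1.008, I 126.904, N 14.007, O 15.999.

First, the molecular formula is C10H10F5IO3 (counting implicit H from valence).
  C: 10 × 12.011 = 120.110
  F: 5 × 18.998 = 94.990
  H: 10 × 1.008 = 10.080
  I: 1 × 126.904 = 126.904
  O: 3 × 15.999 = 47.997
Sum: 10×12.011 + 5×18.998 + 10×1.008 + 1×126.904 + 3×15.999 = 400.081 → 400.08 g/mol.

400.08 g/mol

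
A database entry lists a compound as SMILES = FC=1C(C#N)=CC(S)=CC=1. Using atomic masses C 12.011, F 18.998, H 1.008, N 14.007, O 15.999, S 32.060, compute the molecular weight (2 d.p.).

153.17 g/mol

First, the molecular formula is C7H4FNS (counting implicit H from valence).
  C: 7 × 12.011 = 84.077
  F: 1 × 18.998 = 18.998
  H: 4 × 1.008 = 4.032
  N: 1 × 14.007 = 14.007
  S: 1 × 32.060 = 32.060
Sum: 7×12.011 + 1×18.998 + 4×1.008 + 1×14.007 + 1×32.060 = 153.174 → 153.17 g/mol.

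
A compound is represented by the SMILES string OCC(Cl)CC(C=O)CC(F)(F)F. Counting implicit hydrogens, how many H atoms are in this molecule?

10

Walk through each heavy atom and fill implicit hydrogens from standard valence (C 4, N 3, O 2, S 2, halogen 1):
  atom 1: O, bond orders sum to 1 (valence 2) → 1 H
  atom 2: C, bond orders sum to 2 (valence 4) → 2 H
  atom 3: C, bond orders sum to 3 (valence 4) → 1 H
  atom 4: Cl (halogen, monovalent) → 0 H
  atom 5: C, bond orders sum to 2 (valence 4) → 2 H
  atom 6: C, bond orders sum to 3 (valence 4) → 1 H
  atom 7: C, bond orders sum to 3 (valence 4) → 1 H
  atom 8: O, bond orders sum to 2 (valence 2) → 0 H
  atom 9: C, bond orders sum to 2 (valence 4) → 2 H
  atom 10: C, bond orders sum to 4 (valence 4) → 0 H
  atom 11: F (halogen, monovalent) → 0 H
  atom 12: F (halogen, monovalent) → 0 H
  atom 13: F (halogen, monovalent) → 0 H
Total hydrogens: 10.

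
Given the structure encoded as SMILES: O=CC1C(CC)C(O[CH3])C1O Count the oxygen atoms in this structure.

3

Scan the SMILES for O atoms (remember two-letter symbols like Cl and Br are single atoms).
Oxygen count: 3.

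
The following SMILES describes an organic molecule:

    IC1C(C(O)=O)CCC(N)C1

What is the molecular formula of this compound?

Walk through each heavy atom and fill implicit hydrogens from standard valence (C 4, N 3, O 2, S 2, halogen 1):
  atom 1: I (halogen, monovalent) → 0 H
  atom 2: C, bond orders sum to 3 (valence 4) → 1 H
  atom 3: C, bond orders sum to 3 (valence 4) → 1 H
  atom 4: C, bond orders sum to 4 (valence 4) → 0 H
  atom 5: O, bond orders sum to 1 (valence 2) → 1 H
  atom 6: O, bond orders sum to 2 (valence 2) → 0 H
  atom 7: C, bond orders sum to 2 (valence 4) → 2 H
  atom 8: C, bond orders sum to 2 (valence 4) → 2 H
  atom 9: C, bond orders sum to 3 (valence 4) → 1 H
  atom 10: N, bond orders sum to 1 (valence 3) → 2 H
  atom 11: C, bond orders sum to 2 (valence 4) → 2 H
Totals → C:7, H:12, I:1, N:1, O:2.
In Hill order: C7H12INO2.

C7H12INO2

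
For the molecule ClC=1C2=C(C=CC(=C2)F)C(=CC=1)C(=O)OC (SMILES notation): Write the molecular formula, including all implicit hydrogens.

C12H8ClFO2

Walk through each heavy atom and fill implicit hydrogens from standard valence (C 4, N 3, O 2, S 2, halogen 1):
  atom 1: Cl (halogen, monovalent) → 0 H
  atom 2: C, bond orders sum to 4 (valence 4) → 0 H
  atom 3: C, bond orders sum to 4 (valence 4) → 0 H
  atom 4: C, bond orders sum to 4 (valence 4) → 0 H
  atom 5: C, bond orders sum to 3 (valence 4) → 1 H
  atom 6: C, bond orders sum to 3 (valence 4) → 1 H
  atom 7: C, bond orders sum to 4 (valence 4) → 0 H
  atom 8: C, bond orders sum to 3 (valence 4) → 1 H
  atom 9: F (halogen, monovalent) → 0 H
  atom 10: C, bond orders sum to 4 (valence 4) → 0 H
  atom 11: C, bond orders sum to 3 (valence 4) → 1 H
  atom 12: C, bond orders sum to 3 (valence 4) → 1 H
  atom 13: C, bond orders sum to 4 (valence 4) → 0 H
  atom 14: O, bond orders sum to 2 (valence 2) → 0 H
  atom 15: O, bond orders sum to 2 (valence 2) → 0 H
  atom 16: C, bond orders sum to 1 (valence 4) → 3 H
Totals → C:12, H:8, Cl:1, F:1, O:2.
In Hill order: C12H8ClFO2.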